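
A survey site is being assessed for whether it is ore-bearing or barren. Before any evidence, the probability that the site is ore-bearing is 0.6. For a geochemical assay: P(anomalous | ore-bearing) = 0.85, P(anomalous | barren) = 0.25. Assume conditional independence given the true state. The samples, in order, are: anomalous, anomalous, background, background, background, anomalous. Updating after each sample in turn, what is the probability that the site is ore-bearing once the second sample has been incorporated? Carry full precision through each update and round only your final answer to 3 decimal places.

Each posterior becomes the prior for the next update.
After 'anomalous': P(ore) = 0.85·0.6000 / (0.85·0.6000 + 0.25·0.4000) ≈ 0.8361
After 'anomalous': P(ore) = 0.85·0.8361 / (0.85·0.8361 + 0.25·0.1639) ≈ 0.9455

0.945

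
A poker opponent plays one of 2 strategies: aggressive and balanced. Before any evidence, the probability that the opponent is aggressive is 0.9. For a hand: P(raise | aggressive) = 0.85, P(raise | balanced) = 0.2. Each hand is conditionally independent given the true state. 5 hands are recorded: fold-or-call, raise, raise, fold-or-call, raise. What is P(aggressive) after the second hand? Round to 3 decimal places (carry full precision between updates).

Each posterior becomes the prior for the next update.
After 'fold-or-call': P(aggressive) = 0.15·0.9000 / (0.15·0.9000 + 0.8·0.1000) ≈ 0.6279
After 'raise': P(aggressive) = 0.85·0.6279 / (0.85·0.6279 + 0.2·0.3721) ≈ 0.8776

0.878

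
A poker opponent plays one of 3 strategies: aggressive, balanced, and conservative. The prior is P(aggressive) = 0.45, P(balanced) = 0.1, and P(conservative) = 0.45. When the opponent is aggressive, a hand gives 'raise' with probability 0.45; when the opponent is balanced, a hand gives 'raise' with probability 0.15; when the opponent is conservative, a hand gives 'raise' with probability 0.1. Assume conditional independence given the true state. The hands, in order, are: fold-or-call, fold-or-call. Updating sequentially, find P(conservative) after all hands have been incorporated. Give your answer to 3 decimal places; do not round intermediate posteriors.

Apply Bayes' rule sequentially, carrying P(conservative) forward.
After 'fold-or-call': normaliser = 0.55·0.4500 + 0.85·0.1000 + 0.9·0.4500; P(aggressive) ≈ 0.3356, P(balanced) ≈ 0.1153, P(conservative) ≈ 0.5492
After 'fold-or-call': normaliser = 0.55·0.3356 + 0.85·0.1153 + 0.9·0.5492; P(aggressive) ≈ 0.2376, P(balanced) ≈ 0.1261, P(conservative) ≈ 0.6363

0.636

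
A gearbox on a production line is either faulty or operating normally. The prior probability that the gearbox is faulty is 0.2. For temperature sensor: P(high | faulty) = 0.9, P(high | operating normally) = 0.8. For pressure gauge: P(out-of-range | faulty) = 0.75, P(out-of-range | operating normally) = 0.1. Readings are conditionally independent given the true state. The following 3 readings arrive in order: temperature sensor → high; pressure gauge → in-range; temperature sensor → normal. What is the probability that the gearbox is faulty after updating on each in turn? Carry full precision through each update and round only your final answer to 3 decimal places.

0.038

After temperature sensor='high': P(faulty) = 0.9·0.2000 / (0.9·0.2000 + 0.8·0.8000) ≈ 0.2195
After pressure gauge='in-range': P(faulty) = 0.25·0.2195 / (0.25·0.2195 + 0.9·0.7805) ≈ 0.0725
After temperature sensor='normal': P(faulty) = 0.1·0.0725 / (0.1·0.0725 + 0.2·0.9275) ≈ 0.0376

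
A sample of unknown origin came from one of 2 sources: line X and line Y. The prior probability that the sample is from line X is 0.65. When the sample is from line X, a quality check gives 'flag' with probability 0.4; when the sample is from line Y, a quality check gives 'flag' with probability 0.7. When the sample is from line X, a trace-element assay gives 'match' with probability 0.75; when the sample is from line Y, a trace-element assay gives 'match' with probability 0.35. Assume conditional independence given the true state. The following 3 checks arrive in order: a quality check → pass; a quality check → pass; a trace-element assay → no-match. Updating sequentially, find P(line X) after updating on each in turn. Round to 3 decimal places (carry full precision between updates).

0.741

After a quality check='pass': P(line X) = 0.6·0.6500 / (0.6·0.6500 + 0.3·0.3500) ≈ 0.7879
After a quality check='pass': P(line X) = 0.6·0.7879 / (0.6·0.7879 + 0.3·0.2121) ≈ 0.8814
After a trace-element assay='no-match': P(line X) = 0.25·0.8814 / (0.25·0.8814 + 0.65·0.1186) ≈ 0.7407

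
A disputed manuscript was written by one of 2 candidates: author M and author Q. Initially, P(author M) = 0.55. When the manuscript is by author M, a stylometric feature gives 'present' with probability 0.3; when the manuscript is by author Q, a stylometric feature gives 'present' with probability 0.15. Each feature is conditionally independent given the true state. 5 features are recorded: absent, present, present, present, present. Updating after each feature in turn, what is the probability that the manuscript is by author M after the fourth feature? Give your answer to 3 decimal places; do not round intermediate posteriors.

Apply Bayes' rule sequentially, carrying P(author M) forward.
After 'absent': P(author M) = 0.7·0.5500 / (0.7·0.5500 + 0.85·0.4500) ≈ 0.5016
After 'present': P(author M) = 0.3·0.5016 / (0.3·0.5016 + 0.15·0.4984) ≈ 0.6681
After 'present': P(author M) = 0.3·0.6681 / (0.3·0.6681 + 0.15·0.3319) ≈ 0.8010
After 'present': P(author M) = 0.3·0.8010 / (0.3·0.8010 + 0.15·0.1990) ≈ 0.8895

0.890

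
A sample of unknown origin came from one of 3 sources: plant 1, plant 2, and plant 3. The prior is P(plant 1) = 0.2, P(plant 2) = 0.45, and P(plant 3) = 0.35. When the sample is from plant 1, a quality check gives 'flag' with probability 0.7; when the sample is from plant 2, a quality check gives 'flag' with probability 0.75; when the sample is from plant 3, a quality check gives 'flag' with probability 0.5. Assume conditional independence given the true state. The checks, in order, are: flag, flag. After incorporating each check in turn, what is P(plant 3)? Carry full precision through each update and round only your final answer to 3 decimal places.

0.199

After 'flag': normaliser = 0.7·0.2000 + 0.75·0.4500 + 0.5·0.3500; P(plant 1) ≈ 0.2146, P(plant 2) ≈ 0.5172, P(plant 3) ≈ 0.2682
After 'flag': normaliser = 0.7·0.2146 + 0.75·0.5172 + 0.5·0.2682; P(plant 1) ≈ 0.2234, P(plant 2) ≈ 0.5771, P(plant 3) ≈ 0.1995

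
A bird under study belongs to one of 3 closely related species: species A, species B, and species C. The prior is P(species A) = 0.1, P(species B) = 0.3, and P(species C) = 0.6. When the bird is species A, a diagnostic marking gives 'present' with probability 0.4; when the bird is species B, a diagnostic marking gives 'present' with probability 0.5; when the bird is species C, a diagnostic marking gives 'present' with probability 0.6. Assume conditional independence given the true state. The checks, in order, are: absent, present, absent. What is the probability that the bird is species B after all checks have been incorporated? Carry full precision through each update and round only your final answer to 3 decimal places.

After 'absent': normaliser = 0.6·0.1000 + 0.5·0.3000 + 0.4·0.6000; P(species A) ≈ 0.1333, P(species B) ≈ 0.3333, P(species C) ≈ 0.5333
After 'present': normaliser = 0.4·0.1333 + 0.5·0.3333 + 0.6·0.5333; P(species A) ≈ 0.0988, P(species B) ≈ 0.3086, P(species C) ≈ 0.5926
After 'absent': normaliser = 0.6·0.0988 + 0.5·0.3086 + 0.4·0.5926; P(species A) ≈ 0.1315, P(species B) ≈ 0.3425, P(species C) ≈ 0.5260

0.342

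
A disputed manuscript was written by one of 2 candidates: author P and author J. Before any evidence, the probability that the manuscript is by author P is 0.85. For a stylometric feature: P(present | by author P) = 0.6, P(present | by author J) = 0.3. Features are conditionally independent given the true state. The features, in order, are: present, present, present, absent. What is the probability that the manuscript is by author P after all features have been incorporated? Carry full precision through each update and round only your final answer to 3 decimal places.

0.963

After 'present': P(author P) = 0.6·0.8500 / (0.6·0.8500 + 0.3·0.1500) ≈ 0.9189
After 'present': P(author P) = 0.6·0.9189 / (0.6·0.9189 + 0.3·0.0811) ≈ 0.9577
After 'present': P(author P) = 0.6·0.9577 / (0.6·0.9577 + 0.3·0.0423) ≈ 0.9784
After 'absent': P(author P) = 0.4·0.9784 / (0.4·0.9784 + 0.7·0.0216) ≈ 0.9628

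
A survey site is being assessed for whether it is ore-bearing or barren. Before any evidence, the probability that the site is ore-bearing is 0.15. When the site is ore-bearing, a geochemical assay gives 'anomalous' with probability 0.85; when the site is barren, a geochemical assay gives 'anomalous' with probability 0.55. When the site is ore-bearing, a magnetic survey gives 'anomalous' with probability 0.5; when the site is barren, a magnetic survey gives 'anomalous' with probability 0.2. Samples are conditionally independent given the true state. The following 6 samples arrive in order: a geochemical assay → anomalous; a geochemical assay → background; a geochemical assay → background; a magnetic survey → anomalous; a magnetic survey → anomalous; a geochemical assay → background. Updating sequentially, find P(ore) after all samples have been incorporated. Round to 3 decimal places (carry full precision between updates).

Apply Bayes' rule sequentially, carrying P(ore) forward.
After a geochemical assay='anomalous': P(ore) = 0.85·0.1500 / (0.85·0.1500 + 0.55·0.8500) ≈ 0.2143
After a geochemical assay='background': P(ore) = 0.15·0.2143 / (0.15·0.2143 + 0.45·0.7857) ≈ 0.0833
After a geochemical assay='background': P(ore) = 0.15·0.0833 / (0.15·0.0833 + 0.45·0.9167) ≈ 0.0294
After a magnetic survey='anomalous': P(ore) = 0.5·0.0294 / (0.5·0.0294 + 0.2·0.9706) ≈ 0.0704
After a magnetic survey='anomalous': P(ore) = 0.5·0.0704 / (0.5·0.0704 + 0.2·0.9296) ≈ 0.1592
After a geochemical assay='background': P(ore) = 0.15·0.1592 / (0.15·0.1592 + 0.45·0.8408) ≈ 0.0594

0.059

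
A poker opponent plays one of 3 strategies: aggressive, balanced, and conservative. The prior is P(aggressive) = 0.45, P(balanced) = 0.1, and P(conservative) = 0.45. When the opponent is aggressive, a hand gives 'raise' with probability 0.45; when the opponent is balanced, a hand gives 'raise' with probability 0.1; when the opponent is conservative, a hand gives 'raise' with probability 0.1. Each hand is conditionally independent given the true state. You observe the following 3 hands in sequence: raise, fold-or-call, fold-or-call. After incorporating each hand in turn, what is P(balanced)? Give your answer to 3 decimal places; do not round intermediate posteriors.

0.077

Each posterior becomes the prior for the next update.
After 'raise': normaliser = 0.45·0.4500 + 0.1·0.1000 + 0.1·0.4500; P(aggressive) ≈ 0.7864, P(balanced) ≈ 0.0388, P(conservative) ≈ 0.1748
After 'fold-or-call': normaliser = 0.55·0.7864 + 0.9·0.0388 + 0.9·0.1748; P(aggressive) ≈ 0.6923, P(balanced) ≈ 0.0559, P(conservative) ≈ 0.2517
After 'fold-or-call': normaliser = 0.55·0.6923 + 0.9·0.0559 + 0.9·0.2517; P(aggressive) ≈ 0.5789, P(balanced) ≈ 0.0766, P(conservative) ≈ 0.3445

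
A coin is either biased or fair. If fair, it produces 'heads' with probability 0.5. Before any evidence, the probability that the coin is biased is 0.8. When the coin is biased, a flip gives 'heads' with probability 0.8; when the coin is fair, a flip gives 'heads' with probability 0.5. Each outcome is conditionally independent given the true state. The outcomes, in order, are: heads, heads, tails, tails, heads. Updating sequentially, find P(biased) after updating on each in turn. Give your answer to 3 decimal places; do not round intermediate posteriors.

0.724

After 'heads': P(biased) = 0.8·0.8000 / (0.8·0.8000 + 0.5·0.2000) ≈ 0.8649
After 'heads': P(biased) = 0.8·0.8649 / (0.8·0.8649 + 0.5·0.1351) ≈ 0.9110
After 'tails': P(biased) = 0.2·0.9110 / (0.2·0.9110 + 0.5·0.0890) ≈ 0.8038
After 'tails': P(biased) = 0.2·0.8038 / (0.2·0.8038 + 0.5·0.1962) ≈ 0.6210
After 'heads': P(biased) = 0.8·0.6210 / (0.8·0.6210 + 0.5·0.3790) ≈ 0.7239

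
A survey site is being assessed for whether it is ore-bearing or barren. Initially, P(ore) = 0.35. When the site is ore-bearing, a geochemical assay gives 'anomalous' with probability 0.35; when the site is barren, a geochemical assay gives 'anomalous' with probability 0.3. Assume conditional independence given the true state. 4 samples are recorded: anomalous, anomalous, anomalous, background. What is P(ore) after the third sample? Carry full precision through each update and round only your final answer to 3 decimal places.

0.461

After 'anomalous': P(ore) = 0.35·0.3500 / (0.35·0.3500 + 0.3·0.6500) ≈ 0.3858
After 'anomalous': P(ore) = 0.35·0.3858 / (0.35·0.3858 + 0.3·0.6142) ≈ 0.4229
After 'anomalous': P(ore) = 0.35·0.4229 / (0.35·0.4229 + 0.3·0.5771) ≈ 0.4609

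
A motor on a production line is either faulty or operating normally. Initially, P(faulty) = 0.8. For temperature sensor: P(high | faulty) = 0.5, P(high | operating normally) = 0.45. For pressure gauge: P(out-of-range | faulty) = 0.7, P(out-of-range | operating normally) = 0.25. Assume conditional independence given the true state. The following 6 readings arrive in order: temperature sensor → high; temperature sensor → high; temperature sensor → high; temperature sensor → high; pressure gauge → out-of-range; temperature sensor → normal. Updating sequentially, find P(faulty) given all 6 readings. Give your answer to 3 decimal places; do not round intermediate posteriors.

After temperature sensor='high': P(faulty) = 0.5·0.8000 / (0.5·0.8000 + 0.45·0.2000) ≈ 0.8163
After temperature sensor='high': P(faulty) = 0.5·0.8163 / (0.5·0.8163 + 0.45·0.1837) ≈ 0.8316
After temperature sensor='high': P(faulty) = 0.5·0.8316 / (0.5·0.8316 + 0.45·0.1684) ≈ 0.8458
After temperature sensor='high': P(faulty) = 0.5·0.8458 / (0.5·0.8458 + 0.45·0.1542) ≈ 0.8591
After pressure gauge='out-of-range': P(faulty) = 0.7·0.8591 / (0.7·0.8591 + 0.25·0.1409) ≈ 0.9447
After temperature sensor='normal': P(faulty) = 0.5·0.9447 / (0.5·0.9447 + 0.55·0.0553) ≈ 0.9395

0.939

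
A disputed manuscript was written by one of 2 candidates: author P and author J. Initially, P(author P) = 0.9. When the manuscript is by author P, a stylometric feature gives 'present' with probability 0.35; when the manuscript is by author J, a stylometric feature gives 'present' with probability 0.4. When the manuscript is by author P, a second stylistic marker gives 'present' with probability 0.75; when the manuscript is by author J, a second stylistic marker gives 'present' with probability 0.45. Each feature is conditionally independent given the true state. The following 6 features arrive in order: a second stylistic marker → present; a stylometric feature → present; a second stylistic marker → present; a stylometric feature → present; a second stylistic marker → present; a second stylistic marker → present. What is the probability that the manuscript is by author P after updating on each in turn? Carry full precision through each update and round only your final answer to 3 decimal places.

0.982

After a second stylistic marker='present': P(author P) = 0.75·0.9000 / (0.75·0.9000 + 0.45·0.1000) ≈ 0.9375
After a stylometric feature='present': P(author P) = 0.35·0.9375 / (0.35·0.9375 + 0.4·0.0625) ≈ 0.9292
After a second stylistic marker='present': P(author P) = 0.75·0.9292 / (0.75·0.9292 + 0.45·0.0708) ≈ 0.9563
After a stylometric feature='present': P(author P) = 0.35·0.9563 / (0.35·0.9563 + 0.4·0.0437) ≈ 0.9503
After a second stylistic marker='present': P(author P) = 0.75·0.9503 / (0.75·0.9503 + 0.45·0.0497) ≈ 0.9696
After a second stylistic marker='present': P(author P) = 0.75·0.9696 / (0.75·0.9696 + 0.45·0.0304) ≈ 0.9815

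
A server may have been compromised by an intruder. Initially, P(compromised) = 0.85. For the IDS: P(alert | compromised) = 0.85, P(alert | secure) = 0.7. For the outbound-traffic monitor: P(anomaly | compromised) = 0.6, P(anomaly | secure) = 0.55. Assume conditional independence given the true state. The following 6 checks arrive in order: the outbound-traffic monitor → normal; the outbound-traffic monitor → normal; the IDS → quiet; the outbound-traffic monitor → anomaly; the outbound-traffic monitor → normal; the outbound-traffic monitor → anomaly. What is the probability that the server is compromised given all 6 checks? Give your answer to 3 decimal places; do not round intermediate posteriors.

After the outbound-traffic monitor='normal': P(compromised) = 0.4·0.8500 / (0.4·0.8500 + 0.45·0.1500) ≈ 0.8344
After the outbound-traffic monitor='normal': P(compromised) = 0.4·0.8344 / (0.4·0.8344 + 0.45·0.1656) ≈ 0.8174
After the IDS='quiet': P(compromised) = 0.15·0.8174 / (0.15·0.8174 + 0.3·0.1826) ≈ 0.6912
After the outbound-traffic monitor='anomaly': P(compromised) = 0.6·0.6912 / (0.6·0.6912 + 0.55·0.3088) ≈ 0.7095
After the outbound-traffic monitor='normal': P(compromised) = 0.4·0.7095 / (0.4·0.7095 + 0.45·0.2905) ≈ 0.6846
After the outbound-traffic monitor='anomaly': P(compromised) = 0.6·0.6846 / (0.6·0.6846 + 0.55·0.3154) ≈ 0.7031

0.703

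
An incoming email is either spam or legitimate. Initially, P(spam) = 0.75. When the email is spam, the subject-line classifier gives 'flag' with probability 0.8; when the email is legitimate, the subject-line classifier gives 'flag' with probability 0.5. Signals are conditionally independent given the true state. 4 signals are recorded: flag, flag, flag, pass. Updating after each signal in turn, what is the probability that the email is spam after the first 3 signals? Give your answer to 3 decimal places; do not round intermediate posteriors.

After 'flag': P(spam) = 0.8·0.7500 / (0.8·0.7500 + 0.5·0.2500) ≈ 0.8276
After 'flag': P(spam) = 0.8·0.8276 / (0.8·0.8276 + 0.5·0.1724) ≈ 0.8848
After 'flag': P(spam) = 0.8·0.8848 / (0.8·0.8848 + 0.5·0.1152) ≈ 0.9247

0.925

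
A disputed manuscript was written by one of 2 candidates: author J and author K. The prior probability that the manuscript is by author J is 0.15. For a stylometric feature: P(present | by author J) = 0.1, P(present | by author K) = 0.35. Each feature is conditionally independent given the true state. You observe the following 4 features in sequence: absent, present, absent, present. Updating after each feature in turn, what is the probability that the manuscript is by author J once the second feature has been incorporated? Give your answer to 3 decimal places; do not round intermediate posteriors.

0.065

After 'absent': P(author J) = 0.9·0.1500 / (0.9·0.1500 + 0.65·0.8500) ≈ 0.1964
After 'present': P(author J) = 0.1·0.1964 / (0.1·0.1964 + 0.35·0.8036) ≈ 0.0653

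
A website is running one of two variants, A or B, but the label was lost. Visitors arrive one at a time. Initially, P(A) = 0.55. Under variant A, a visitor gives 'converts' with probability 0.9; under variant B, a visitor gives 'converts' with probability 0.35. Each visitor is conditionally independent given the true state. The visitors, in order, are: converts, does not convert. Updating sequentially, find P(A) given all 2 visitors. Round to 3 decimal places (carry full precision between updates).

Each posterior becomes the prior for the next update.
After 'converts': P(A) = 0.9·0.5500 / (0.9·0.5500 + 0.35·0.4500) ≈ 0.7586
After 'does not convert': P(A) = 0.1·0.7586 / (0.1·0.7586 + 0.65·0.2414) ≈ 0.3259

0.326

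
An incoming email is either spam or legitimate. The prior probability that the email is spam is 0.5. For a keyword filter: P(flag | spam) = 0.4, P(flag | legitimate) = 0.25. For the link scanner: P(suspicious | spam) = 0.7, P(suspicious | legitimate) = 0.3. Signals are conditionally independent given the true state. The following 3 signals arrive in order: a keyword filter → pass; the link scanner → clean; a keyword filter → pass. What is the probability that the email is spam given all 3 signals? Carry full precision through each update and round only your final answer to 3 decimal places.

0.215

After a keyword filter='pass': P(spam) = 0.6·0.5000 / (0.6·0.5000 + 0.75·0.5000) ≈ 0.4444
After the link scanner='clean': P(spam) = 0.3·0.4444 / (0.3·0.4444 + 0.7·0.5556) ≈ 0.2553
After a keyword filter='pass': P(spam) = 0.6·0.2553 / (0.6·0.2553 + 0.75·0.7447) ≈ 0.2152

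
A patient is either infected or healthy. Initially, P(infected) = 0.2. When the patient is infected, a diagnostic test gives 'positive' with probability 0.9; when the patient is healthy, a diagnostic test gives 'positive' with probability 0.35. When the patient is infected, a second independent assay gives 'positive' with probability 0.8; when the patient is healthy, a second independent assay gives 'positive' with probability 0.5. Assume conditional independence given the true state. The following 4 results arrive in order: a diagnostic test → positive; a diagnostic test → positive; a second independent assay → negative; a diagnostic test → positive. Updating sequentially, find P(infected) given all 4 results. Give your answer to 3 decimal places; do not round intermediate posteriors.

0.630

After a diagnostic test='positive': P(infected) = 0.9·0.2000 / (0.9·0.2000 + 0.35·0.8000) ≈ 0.3913
After a diagnostic test='positive': P(infected) = 0.9·0.3913 / (0.9·0.3913 + 0.35·0.6087) ≈ 0.6231
After a second independent assay='negative': P(infected) = 0.2·0.6231 / (0.2·0.6231 + 0.5·0.3769) ≈ 0.3980
After a diagnostic test='positive': P(infected) = 0.9·0.3980 / (0.9·0.3980 + 0.35·0.6020) ≈ 0.6297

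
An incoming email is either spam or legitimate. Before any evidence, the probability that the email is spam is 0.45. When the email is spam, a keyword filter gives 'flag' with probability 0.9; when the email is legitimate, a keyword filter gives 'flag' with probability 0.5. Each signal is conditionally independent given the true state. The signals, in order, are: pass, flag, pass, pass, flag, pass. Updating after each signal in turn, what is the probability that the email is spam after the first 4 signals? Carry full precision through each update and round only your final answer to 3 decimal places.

0.012

After 'pass': P(spam) = 0.1·0.4500 / (0.1·0.4500 + 0.5·0.5500) ≈ 0.1406
After 'flag': P(spam) = 0.9·0.1406 / (0.9·0.1406 + 0.5·0.8594) ≈ 0.2275
After 'pass': P(spam) = 0.1·0.2275 / (0.1·0.2275 + 0.5·0.7725) ≈ 0.0556
After 'pass': P(spam) = 0.1·0.0556 / (0.1·0.0556 + 0.5·0.9444) ≈ 0.0116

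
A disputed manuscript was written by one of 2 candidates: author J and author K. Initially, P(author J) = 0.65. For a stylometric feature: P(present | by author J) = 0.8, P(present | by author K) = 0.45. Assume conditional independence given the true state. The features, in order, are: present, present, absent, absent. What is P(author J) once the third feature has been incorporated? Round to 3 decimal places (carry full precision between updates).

After 'present': P(author J) = 0.8·0.6500 / (0.8·0.6500 + 0.45·0.3500) ≈ 0.7675
After 'present': P(author J) = 0.8·0.7675 / (0.8·0.7675 + 0.45·0.2325) ≈ 0.8544
After 'absent': P(author J) = 0.2·0.8544 / (0.2·0.8544 + 0.55·0.1456) ≈ 0.6810

0.681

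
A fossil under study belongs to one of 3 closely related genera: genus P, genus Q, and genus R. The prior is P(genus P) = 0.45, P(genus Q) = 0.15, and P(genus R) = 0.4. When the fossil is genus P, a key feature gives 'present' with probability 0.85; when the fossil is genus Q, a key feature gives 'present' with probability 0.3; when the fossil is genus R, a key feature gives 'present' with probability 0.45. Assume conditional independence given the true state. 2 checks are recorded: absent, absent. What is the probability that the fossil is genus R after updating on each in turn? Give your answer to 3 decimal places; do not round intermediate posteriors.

Each posterior becomes the prior for the next update.
After 'absent': normaliser = 0.15·0.4500 + 0.7·0.1500 + 0.55·0.4000; P(genus P) ≈ 0.1720, P(genus Q) ≈ 0.2675, P(genus R) ≈ 0.5605
After 'absent': normaliser = 0.15·0.1720 + 0.7·0.2675 + 0.55·0.5605; P(genus P) ≈ 0.0495, P(genus Q) ≈ 0.3592, P(genus R) ≈ 0.5913

0.591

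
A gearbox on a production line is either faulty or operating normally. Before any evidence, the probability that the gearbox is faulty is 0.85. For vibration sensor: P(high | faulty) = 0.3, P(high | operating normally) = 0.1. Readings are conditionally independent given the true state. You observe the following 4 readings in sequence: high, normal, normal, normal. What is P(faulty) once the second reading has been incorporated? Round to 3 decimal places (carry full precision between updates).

0.930

After 'high': P(faulty) = 0.3·0.8500 / (0.3·0.8500 + 0.1·0.1500) ≈ 0.9444
After 'normal': P(faulty) = 0.7·0.9444 / (0.7·0.9444 + 0.9·0.0556) ≈ 0.9297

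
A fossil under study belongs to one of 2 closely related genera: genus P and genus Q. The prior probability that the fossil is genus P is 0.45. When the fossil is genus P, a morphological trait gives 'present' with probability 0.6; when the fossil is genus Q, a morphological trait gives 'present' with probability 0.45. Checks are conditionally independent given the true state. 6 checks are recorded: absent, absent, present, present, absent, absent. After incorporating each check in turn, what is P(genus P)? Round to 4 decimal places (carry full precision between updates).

After 'absent': P(genus P) = 0.4·0.4500 / (0.4·0.4500 + 0.55·0.5500) ≈ 0.3731
After 'absent': P(genus P) = 0.4·0.3731 / (0.4·0.3731 + 0.55·0.6269) ≈ 0.3020
After 'present': P(genus P) = 0.6·0.3020 / (0.6·0.3020 + 0.45·0.6980) ≈ 0.3659
After 'present': P(genus P) = 0.6·0.3659 / (0.6·0.3659 + 0.45·0.6341) ≈ 0.4348
After 'absent': P(genus P) = 0.4·0.4348 / (0.4·0.4348 + 0.55·0.5652) ≈ 0.3588
After 'absent': P(genus P) = 0.4·0.3588 / (0.4·0.3588 + 0.55·0.6412) ≈ 0.2892

0.2892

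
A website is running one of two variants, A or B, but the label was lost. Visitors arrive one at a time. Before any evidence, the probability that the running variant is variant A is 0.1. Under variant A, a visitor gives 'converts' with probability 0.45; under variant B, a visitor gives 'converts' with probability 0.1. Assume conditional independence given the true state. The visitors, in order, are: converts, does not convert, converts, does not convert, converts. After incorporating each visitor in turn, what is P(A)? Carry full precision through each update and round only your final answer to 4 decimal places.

Each posterior becomes the prior for the next update.
After 'converts': P(A) = 0.45·0.1000 / (0.45·0.1000 + 0.1·0.9000) ≈ 0.3333
After 'does not convert': P(A) = 0.55·0.3333 / (0.55·0.3333 + 0.9·0.6667) ≈ 0.2340
After 'converts': P(A) = 0.45·0.2340 / (0.45·0.2340 + 0.1·0.7660) ≈ 0.5789
After 'does not convert': P(A) = 0.55·0.5789 / (0.55·0.5789 + 0.9·0.4211) ≈ 0.4566
After 'converts': P(A) = 0.45·0.4566 / (0.45·0.4566 + 0.1·0.5434) ≈ 0.7908

0.7908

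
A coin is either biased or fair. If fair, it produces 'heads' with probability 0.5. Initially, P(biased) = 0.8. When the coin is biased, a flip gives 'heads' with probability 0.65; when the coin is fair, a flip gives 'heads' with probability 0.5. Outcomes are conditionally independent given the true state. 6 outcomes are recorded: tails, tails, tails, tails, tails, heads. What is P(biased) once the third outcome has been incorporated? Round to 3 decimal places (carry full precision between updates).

0.578

After 'tails': P(biased) = 0.35·0.8000 / (0.35·0.8000 + 0.5·0.2000) ≈ 0.7368
After 'tails': P(biased) = 0.35·0.7368 / (0.35·0.7368 + 0.5·0.2632) ≈ 0.6622
After 'tails': P(biased) = 0.35·0.6622 / (0.35·0.6622 + 0.5·0.3378) ≈ 0.5784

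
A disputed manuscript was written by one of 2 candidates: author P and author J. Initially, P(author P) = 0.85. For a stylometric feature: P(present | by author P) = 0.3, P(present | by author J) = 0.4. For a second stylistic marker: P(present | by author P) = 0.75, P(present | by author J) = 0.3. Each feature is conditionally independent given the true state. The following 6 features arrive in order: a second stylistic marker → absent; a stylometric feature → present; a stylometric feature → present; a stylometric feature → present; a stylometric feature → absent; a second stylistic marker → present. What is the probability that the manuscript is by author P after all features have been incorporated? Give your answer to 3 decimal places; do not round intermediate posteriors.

Apply Bayes' rule sequentially, carrying P(author P) forward.
After a second stylistic marker='absent': P(author P) = 0.25·0.8500 / (0.25·0.8500 + 0.7·0.1500) ≈ 0.6693
After a stylometric feature='present': P(author P) = 0.3·0.6693 / (0.3·0.6693 + 0.4·0.3307) ≈ 0.6028
After a stylometric feature='present': P(author P) = 0.3·0.6028 / (0.3·0.6028 + 0.4·0.3972) ≈ 0.5324
After a stylometric feature='present': P(author P) = 0.3·0.5324 / (0.3·0.5324 + 0.4·0.4676) ≈ 0.4606
After a stylometric feature='absent': P(author P) = 0.7·0.4606 / (0.7·0.4606 + 0.6·0.5394) ≈ 0.4990
After a second stylistic marker='present': P(author P) = 0.75·0.4990 / (0.75·0.4990 + 0.3·0.5010) ≈ 0.7135

0.713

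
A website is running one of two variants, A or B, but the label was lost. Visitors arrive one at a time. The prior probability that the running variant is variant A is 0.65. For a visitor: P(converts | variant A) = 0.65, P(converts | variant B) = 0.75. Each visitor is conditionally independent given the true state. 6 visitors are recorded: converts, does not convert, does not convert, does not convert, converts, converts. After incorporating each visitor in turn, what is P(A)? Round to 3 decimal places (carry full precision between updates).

0.768

After 'converts': P(A) = 0.65·0.6500 / (0.65·0.6500 + 0.75·0.3500) ≈ 0.6168
After 'does not convert': P(A) = 0.35·0.6168 / (0.35·0.6168 + 0.25·0.3832) ≈ 0.6926
After 'does not convert': P(A) = 0.35·0.6926 / (0.35·0.6926 + 0.25·0.3074) ≈ 0.7593
After 'does not convert': P(A) = 0.35·0.7593 / (0.35·0.7593 + 0.25·0.2407) ≈ 0.8154
After 'converts': P(A) = 0.65·0.8154 / (0.65·0.8154 + 0.75·0.1846) ≈ 0.7929
After 'converts': P(A) = 0.65·0.7929 / (0.65·0.7929 + 0.75·0.2071) ≈ 0.7684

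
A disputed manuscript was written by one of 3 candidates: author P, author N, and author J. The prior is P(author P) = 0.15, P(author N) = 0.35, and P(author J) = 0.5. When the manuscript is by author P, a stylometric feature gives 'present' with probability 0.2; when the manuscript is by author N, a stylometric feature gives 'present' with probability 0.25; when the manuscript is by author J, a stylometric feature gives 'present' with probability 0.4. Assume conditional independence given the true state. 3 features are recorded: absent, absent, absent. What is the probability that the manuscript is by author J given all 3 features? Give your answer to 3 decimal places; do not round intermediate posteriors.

Each posterior becomes the prior for the next update.
After 'absent': normaliser = 0.8·0.1500 + 0.75·0.3500 + 0.6·0.5000; P(author P) ≈ 0.1758, P(author N) ≈ 0.3846, P(author J) ≈ 0.4396
After 'absent': normaliser = 0.8·0.1758 + 0.75·0.3846 + 0.6·0.4396; P(author P) ≈ 0.2030, P(author N) ≈ 0.4163, P(author J) ≈ 0.3807
After 'absent': normaliser = 0.8·0.2030 + 0.75·0.4163 + 0.6·0.3807; P(author P) ≈ 0.2310, P(author N) ≈ 0.4441, P(author J) ≈ 0.3249

0.325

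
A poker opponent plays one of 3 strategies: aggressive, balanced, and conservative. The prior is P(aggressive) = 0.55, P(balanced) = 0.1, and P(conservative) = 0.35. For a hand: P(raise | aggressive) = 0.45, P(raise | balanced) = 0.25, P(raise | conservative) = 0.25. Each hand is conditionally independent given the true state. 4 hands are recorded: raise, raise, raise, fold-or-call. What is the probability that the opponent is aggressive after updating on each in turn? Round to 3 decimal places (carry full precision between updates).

After 'raise': normaliser = 0.45·0.5500 + 0.25·0.1000 + 0.25·0.3500; P(aggressive) ≈ 0.6875, P(balanced) ≈ 0.0694, P(conservative) ≈ 0.2431
After 'raise': normaliser = 0.45·0.6875 + 0.25·0.0694 + 0.25·0.2431; P(aggressive) ≈ 0.7984, P(balanced) ≈ 0.0448, P(conservative) ≈ 0.1568
After 'raise': normaliser = 0.45·0.7984 + 0.25·0.0448 + 0.25·0.1568; P(aggressive) ≈ 0.8770, P(balanced) ≈ 0.0273, P(conservative) ≈ 0.0957
After 'fold-or-call': normaliser = 0.55·0.8770 + 0.75·0.0273 + 0.75·0.0957; P(aggressive) ≈ 0.8394, P(balanced) ≈ 0.0357, P(conservative) ≈ 0.1249

0.839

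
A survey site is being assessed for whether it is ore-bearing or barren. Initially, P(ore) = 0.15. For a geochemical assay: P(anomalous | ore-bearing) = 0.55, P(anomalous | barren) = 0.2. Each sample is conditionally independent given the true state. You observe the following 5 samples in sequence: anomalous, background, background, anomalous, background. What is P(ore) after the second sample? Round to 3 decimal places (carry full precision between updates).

0.214

After 'anomalous': P(ore) = 0.55·0.1500 / (0.55·0.1500 + 0.2·0.8500) ≈ 0.3267
After 'background': P(ore) = 0.45·0.3267 / (0.45·0.3267 + 0.8·0.6733) ≈ 0.2144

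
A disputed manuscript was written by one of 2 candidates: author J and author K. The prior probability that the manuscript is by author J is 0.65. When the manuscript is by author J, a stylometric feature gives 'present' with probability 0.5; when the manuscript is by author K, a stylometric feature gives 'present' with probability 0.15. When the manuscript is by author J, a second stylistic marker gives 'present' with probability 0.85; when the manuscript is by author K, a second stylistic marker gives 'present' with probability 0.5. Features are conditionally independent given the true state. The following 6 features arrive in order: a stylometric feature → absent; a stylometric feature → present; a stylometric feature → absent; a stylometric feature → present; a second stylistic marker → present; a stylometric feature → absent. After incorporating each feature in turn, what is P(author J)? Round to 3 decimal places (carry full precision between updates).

Each posterior becomes the prior for the next update.
After a stylometric feature='absent': P(author J) = 0.5·0.6500 / (0.5·0.6500 + 0.85·0.3500) ≈ 0.5221
After a stylometric feature='present': P(author J) = 0.5·0.5221 / (0.5·0.5221 + 0.15·0.4779) ≈ 0.7846
After a stylometric feature='absent': P(author J) = 0.5·0.7846 / (0.5·0.7846 + 0.85·0.2154) ≈ 0.6817
After a stylometric feature='present': P(author J) = 0.5·0.6817 / (0.5·0.6817 + 0.15·0.3183) ≈ 0.8772
After a second stylistic marker='present': P(author J) = 0.85·0.8772 / (0.85·0.8772 + 0.5·0.1228) ≈ 0.9239
After a stylometric feature='absent': P(author J) = 0.5·0.9239 / (0.5·0.9239 + 0.85·0.0761) ≈ 0.8772

0.877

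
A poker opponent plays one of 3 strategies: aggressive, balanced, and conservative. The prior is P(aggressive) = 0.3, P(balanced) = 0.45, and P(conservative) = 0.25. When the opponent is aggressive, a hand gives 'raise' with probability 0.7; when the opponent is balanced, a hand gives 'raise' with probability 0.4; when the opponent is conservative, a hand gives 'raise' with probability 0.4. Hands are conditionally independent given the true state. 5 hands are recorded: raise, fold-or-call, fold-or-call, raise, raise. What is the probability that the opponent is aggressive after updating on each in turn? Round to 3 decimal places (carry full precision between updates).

0.365

After 'raise': normaliser = 0.7·0.3000 + 0.4·0.4500 + 0.4·0.2500; P(aggressive) ≈ 0.4286, P(balanced) ≈ 0.3673, P(conservative) ≈ 0.2041
After 'fold-or-call': normaliser = 0.3·0.4286 + 0.6·0.3673 + 0.6·0.2041; P(aggressive) ≈ 0.2727, P(balanced) ≈ 0.4675, P(conservative) ≈ 0.2597
After 'fold-or-call': normaliser = 0.3·0.2727 + 0.6·0.4675 + 0.6·0.2597; P(aggressive) ≈ 0.1579, P(balanced) ≈ 0.5414, P(conservative) ≈ 0.3008
After 'raise': normaliser = 0.7·0.1579 + 0.4·0.5414 + 0.4·0.3008; P(aggressive) ≈ 0.2471, P(balanced) ≈ 0.4840, P(conservative) ≈ 0.2689
After 'raise': normaliser = 0.7·0.2471 + 0.4·0.4840 + 0.4·0.2689; P(aggressive) ≈ 0.3648, P(balanced) ≈ 0.4084, P(conservative) ≈ 0.2269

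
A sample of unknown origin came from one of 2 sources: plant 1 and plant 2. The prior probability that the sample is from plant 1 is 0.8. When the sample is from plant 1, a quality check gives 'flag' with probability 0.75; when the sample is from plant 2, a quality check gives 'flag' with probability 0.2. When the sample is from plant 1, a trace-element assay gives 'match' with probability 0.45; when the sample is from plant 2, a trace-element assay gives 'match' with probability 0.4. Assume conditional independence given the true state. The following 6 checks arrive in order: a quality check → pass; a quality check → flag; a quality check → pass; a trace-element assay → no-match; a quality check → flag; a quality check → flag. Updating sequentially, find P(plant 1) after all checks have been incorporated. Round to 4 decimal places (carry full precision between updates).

After a quality check='pass': P(plant 1) = 0.25·0.8000 / (0.25·0.8000 + 0.8·0.2000) ≈ 0.5556
After a quality check='flag': P(plant 1) = 0.75·0.5556 / (0.75·0.5556 + 0.2·0.4444) ≈ 0.8242
After a quality check='pass': P(plant 1) = 0.25·0.8242 / (0.25·0.8242 + 0.8·0.1758) ≈ 0.5943
After a trace-element assay='no-match': P(plant 1) = 0.55·0.5943 / (0.55·0.5943 + 0.6·0.4057) ≈ 0.5732
After a quality check='flag': P(plant 1) = 0.75·0.5732 / (0.75·0.5732 + 0.2·0.4268) ≈ 0.8343
After a quality check='flag': P(plant 1) = 0.75·0.8343 / (0.75·0.8343 + 0.2·0.1657) ≈ 0.9497

0.9497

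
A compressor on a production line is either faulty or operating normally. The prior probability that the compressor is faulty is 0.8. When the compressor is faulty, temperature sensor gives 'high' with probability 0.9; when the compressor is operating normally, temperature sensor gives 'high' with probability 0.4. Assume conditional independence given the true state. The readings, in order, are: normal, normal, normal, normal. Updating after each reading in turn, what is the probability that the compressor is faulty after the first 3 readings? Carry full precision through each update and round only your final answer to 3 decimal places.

0.018

After 'normal': P(faulty) = 0.1·0.8000 / (0.1·0.8000 + 0.6·0.2000) ≈ 0.4000
After 'normal': P(faulty) = 0.1·0.4000 / (0.1·0.4000 + 0.6·0.6000) ≈ 0.1000
After 'normal': P(faulty) = 0.1·0.1000 / (0.1·0.1000 + 0.6·0.9000) ≈ 0.0182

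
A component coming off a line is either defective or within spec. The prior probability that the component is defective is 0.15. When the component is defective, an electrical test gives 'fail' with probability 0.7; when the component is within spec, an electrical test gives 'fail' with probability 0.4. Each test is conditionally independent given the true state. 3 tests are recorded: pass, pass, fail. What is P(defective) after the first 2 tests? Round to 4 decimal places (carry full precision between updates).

Apply Bayes' rule sequentially, carrying P(defective) forward.
After 'pass': P(defective) = 0.3·0.1500 / (0.3·0.1500 + 0.6·0.8500) ≈ 0.0811
After 'pass': P(defective) = 0.3·0.0811 / (0.3·0.0811 + 0.6·0.9189) ≈ 0.0423

0.0423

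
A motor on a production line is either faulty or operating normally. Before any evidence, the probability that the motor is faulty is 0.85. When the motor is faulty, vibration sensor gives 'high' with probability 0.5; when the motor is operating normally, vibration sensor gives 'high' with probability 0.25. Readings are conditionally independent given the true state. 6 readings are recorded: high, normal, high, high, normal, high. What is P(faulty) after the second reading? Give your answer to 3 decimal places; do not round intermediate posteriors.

0.883

Each posterior becomes the prior for the next update.
After 'high': P(faulty) = 0.5·0.8500 / (0.5·0.8500 + 0.25·0.1500) ≈ 0.9189
After 'normal': P(faulty) = 0.5·0.9189 / (0.5·0.9189 + 0.75·0.0811) ≈ 0.8831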